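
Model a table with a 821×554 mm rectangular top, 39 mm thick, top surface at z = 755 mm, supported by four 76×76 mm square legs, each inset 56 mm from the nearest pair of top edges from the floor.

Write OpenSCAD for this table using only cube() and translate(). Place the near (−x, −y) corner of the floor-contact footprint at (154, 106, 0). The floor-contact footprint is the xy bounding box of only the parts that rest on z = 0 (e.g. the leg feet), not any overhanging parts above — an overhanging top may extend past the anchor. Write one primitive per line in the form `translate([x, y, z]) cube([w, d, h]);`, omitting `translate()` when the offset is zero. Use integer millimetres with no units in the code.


translate([98, 50, 716]) cube([821, 554, 39]);
translate([154, 106, 0]) cube([76, 76, 716]);
translate([787, 106, 0]) cube([76, 76, 716]);
translate([154, 472, 0]) cube([76, 76, 716]);
translate([787, 472, 0]) cube([76, 76, 716]);


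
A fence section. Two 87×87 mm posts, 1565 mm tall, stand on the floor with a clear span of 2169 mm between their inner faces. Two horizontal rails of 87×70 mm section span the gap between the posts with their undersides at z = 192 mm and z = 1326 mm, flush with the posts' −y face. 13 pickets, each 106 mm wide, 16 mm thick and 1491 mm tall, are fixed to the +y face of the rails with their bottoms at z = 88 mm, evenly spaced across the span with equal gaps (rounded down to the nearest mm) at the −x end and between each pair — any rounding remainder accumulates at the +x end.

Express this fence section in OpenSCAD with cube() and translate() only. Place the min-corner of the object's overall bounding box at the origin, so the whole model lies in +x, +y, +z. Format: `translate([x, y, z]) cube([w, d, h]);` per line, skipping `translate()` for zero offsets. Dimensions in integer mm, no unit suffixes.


cube([87, 87, 1565]);
translate([2256, 0, 0]) cube([87, 87, 1565]);
translate([87, 0, 192]) cube([2169, 87, 70]);
translate([87, 0, 1326]) cube([2169, 87, 70]);
translate([143, 87, 88]) cube([106, 16, 1491]);
translate([305, 87, 88]) cube([106, 16, 1491]);
translate([467, 87, 88]) cube([106, 16, 1491]);
translate([629, 87, 88]) cube([106, 16, 1491]);
translate([791, 87, 88]) cube([106, 16, 1491]);
translate([953, 87, 88]) cube([106, 16, 1491]);
translate([1115, 87, 88]) cube([106, 16, 1491]);
translate([1277, 87, 88]) cube([106, 16, 1491]);
translate([1439, 87, 88]) cube([106, 16, 1491]);
translate([1601, 87, 88]) cube([106, 16, 1491]);
translate([1763, 87, 88]) cube([106, 16, 1491]);
translate([1925, 87, 88]) cube([106, 16, 1491]);
translate([2087, 87, 88]) cube([106, 16, 1491]);


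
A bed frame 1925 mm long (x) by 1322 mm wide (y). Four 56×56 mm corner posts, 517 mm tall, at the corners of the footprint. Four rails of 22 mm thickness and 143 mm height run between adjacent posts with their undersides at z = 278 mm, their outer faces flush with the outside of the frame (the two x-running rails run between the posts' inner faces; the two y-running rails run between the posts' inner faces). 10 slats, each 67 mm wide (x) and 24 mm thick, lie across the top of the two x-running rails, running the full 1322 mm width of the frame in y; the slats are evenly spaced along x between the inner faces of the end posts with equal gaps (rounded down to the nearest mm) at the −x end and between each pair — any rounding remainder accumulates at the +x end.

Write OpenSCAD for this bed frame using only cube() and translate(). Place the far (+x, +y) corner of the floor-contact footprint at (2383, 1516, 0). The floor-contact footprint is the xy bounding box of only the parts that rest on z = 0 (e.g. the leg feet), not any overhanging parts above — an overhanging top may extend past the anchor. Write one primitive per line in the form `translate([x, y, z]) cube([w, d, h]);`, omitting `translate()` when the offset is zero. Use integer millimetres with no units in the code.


translate([458, 194, 0]) cube([56, 56, 517]);
translate([458, 1460, 0]) cube([56, 56, 517]);
translate([2327, 194, 0]) cube([56, 56, 517]);
translate([2327, 1460, 0]) cube([56, 56, 517]);
translate([514, 194, 278]) cube([1813, 22, 143]);
translate([514, 1494, 278]) cube([1813, 22, 143]);
translate([458, 250, 278]) cube([22, 1210, 143]);
translate([2361, 250, 278]) cube([22, 1210, 143]);
translate([617, 194, 421]) cube([67, 1322, 24]);
translate([787, 194, 421]) cube([67, 1322, 24]);
translate([957, 194, 421]) cube([67, 1322, 24]);
translate([1127, 194, 421]) cube([67, 1322, 24]);
translate([1297, 194, 421]) cube([67, 1322, 24]);
translate([1467, 194, 421]) cube([67, 1322, 24]);
translate([1637, 194, 421]) cube([67, 1322, 24]);
translate([1807, 194, 421]) cube([67, 1322, 24]);
translate([1977, 194, 421]) cube([67, 1322, 24]);
translate([2147, 194, 421]) cube([67, 1322, 24]);


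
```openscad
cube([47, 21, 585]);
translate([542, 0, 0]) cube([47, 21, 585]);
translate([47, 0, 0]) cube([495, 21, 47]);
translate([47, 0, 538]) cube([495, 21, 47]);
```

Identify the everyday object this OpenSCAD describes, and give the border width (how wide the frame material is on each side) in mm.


A picture frame. The border width is 47 mm.

Four thin pieces enclosing a rectangular opening — a picture frame. The two full-height stiles are 585 mm tall; the top rail sits at z = 538 and is 47 mm tall, so the border above the opening is 585 − 538 = 47 mm, matching the stile x-width.


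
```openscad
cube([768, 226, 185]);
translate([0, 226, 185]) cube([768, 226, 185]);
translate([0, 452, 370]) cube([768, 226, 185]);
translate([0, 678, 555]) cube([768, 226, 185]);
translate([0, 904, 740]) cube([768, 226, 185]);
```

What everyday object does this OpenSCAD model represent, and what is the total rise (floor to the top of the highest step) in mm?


A staircase. The total rise is 925 mm.

5 identical blocks, each offset up and back from the previous — a staircase. Each step is 185 mm tall and there are 5 of them, so the total rise is 5 × 185 = 925 mm.


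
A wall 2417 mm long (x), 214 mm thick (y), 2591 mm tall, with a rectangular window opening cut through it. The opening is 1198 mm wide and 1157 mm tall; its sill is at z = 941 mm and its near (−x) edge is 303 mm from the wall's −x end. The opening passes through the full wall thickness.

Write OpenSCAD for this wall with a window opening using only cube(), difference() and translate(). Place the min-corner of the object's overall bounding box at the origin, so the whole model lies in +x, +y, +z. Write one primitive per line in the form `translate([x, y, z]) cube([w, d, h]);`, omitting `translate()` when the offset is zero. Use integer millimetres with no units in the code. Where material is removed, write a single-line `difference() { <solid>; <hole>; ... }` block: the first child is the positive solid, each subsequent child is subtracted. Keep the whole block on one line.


difference() { cube([2417, 214, 2591]); translate([303, 0, 941]) cube([1198, 214, 1157]); }


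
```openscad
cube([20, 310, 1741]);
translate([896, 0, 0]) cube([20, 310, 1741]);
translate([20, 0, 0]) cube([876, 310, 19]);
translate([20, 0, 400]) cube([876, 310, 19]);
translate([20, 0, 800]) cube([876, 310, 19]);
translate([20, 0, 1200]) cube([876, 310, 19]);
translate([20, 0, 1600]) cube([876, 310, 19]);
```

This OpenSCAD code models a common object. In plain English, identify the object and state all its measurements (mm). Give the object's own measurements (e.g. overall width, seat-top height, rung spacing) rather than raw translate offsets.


An open bookshelf. Two side panels, each 20 mm thick, 310 mm deep and 1741 mm tall, stand 916 mm apart (outside-to-outside). Between them sit 5 shelves, each 19 mm thick and 310 mm deep, spanning the full gap between the sides. The bottom shelf rests on the floor (its underside at z = 0) and the clear gap between one shelf's top and the next shelf's underside is 381 mm.


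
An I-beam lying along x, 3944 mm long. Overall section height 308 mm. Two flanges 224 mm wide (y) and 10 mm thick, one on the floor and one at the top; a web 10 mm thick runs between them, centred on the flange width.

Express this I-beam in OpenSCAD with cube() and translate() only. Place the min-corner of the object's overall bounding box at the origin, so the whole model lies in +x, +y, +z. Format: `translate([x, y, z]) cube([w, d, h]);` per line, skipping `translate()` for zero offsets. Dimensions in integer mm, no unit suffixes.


cube([3944, 224, 10]);
translate([0, 107, 10]) cube([3944, 10, 288]);
translate([0, 0, 298]) cube([3944, 224, 10]);


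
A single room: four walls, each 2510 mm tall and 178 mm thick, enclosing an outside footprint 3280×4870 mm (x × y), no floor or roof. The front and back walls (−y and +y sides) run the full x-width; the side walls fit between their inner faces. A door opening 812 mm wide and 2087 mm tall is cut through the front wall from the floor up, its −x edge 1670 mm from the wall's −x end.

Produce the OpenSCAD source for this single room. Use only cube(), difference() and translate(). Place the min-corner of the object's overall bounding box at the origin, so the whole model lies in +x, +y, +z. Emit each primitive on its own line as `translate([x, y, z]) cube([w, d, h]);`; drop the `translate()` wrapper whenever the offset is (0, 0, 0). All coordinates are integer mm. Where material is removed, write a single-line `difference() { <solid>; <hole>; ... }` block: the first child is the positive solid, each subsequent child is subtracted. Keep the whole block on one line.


difference() { cube([3280, 178, 2510]); translate([1670, 0, 0]) cube([812, 178, 2087]); }
translate([0, 4692, 0]) cube([3280, 178, 2510]);
translate([0, 178, 0]) cube([178, 4514, 2510]);
translate([3102, 178, 0]) cube([178, 4514, 2510]);


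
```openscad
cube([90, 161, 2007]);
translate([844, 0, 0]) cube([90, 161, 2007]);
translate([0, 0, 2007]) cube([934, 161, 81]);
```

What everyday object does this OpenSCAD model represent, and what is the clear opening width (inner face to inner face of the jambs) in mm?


A door frame. The clear opening width is 754 mm.

Two 2007 mm tall posts with a header on top — a door frame. The left jamb is 90 mm wide at x = 0; the right jamb starts at x = 844. The clear opening is 844 − 90 = 754 mm.


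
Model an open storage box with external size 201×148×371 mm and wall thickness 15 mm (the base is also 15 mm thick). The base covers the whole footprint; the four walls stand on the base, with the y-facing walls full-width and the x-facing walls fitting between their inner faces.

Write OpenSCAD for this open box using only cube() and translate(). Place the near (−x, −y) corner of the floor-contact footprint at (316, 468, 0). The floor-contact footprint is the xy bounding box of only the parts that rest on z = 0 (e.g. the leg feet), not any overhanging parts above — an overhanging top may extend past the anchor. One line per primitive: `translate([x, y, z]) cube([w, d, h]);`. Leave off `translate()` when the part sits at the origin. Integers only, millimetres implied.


translate([316, 468, 0]) cube([201, 148, 15]);
translate([316, 468, 15]) cube([201, 15, 356]);
translate([316, 601, 15]) cube([201, 15, 356]);
translate([316, 483, 15]) cube([15, 118, 356]);
translate([502, 483, 15]) cube([15, 118, 356]);


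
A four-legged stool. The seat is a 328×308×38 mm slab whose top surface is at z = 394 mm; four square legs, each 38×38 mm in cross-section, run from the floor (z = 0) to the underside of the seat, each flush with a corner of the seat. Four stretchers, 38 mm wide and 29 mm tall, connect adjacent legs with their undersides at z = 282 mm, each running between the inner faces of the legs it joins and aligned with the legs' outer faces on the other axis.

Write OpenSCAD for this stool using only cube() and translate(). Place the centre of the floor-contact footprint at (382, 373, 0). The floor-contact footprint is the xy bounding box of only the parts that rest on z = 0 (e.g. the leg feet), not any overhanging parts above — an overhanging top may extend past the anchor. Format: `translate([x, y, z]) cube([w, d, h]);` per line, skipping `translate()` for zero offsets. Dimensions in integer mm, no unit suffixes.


translate([218, 219, 356]) cube([328, 308, 38]);
translate([218, 219, 0]) cube([38, 38, 356]);
translate([508, 219, 0]) cube([38, 38, 356]);
translate([218, 489, 0]) cube([38, 38, 356]);
translate([508, 489, 0]) cube([38, 38, 356]);
translate([256, 219, 282]) cube([252, 38, 29]);
translate([256, 489, 282]) cube([252, 38, 29]);
translate([218, 257, 282]) cube([38, 232, 29]);
translate([508, 257, 282]) cube([38, 232, 29]);


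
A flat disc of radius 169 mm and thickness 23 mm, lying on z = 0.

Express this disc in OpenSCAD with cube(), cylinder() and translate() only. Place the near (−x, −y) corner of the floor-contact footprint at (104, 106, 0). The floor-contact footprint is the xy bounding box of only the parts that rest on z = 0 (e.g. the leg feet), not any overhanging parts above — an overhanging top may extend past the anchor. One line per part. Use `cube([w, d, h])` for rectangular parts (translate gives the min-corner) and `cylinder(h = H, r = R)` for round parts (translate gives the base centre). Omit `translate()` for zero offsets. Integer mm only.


translate([273, 275, 0]) cylinder(h = 23, r = 169);


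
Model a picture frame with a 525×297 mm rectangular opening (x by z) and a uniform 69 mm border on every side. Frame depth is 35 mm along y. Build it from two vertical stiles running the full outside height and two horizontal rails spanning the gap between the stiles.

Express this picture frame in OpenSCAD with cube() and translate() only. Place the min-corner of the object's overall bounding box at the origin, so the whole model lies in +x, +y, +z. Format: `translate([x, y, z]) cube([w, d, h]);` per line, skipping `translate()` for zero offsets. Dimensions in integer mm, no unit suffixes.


cube([69, 35, 435]);
translate([594, 0, 0]) cube([69, 35, 435]);
translate([69, 0, 0]) cube([525, 35, 69]);
translate([69, 0, 366]) cube([525, 35, 69]);


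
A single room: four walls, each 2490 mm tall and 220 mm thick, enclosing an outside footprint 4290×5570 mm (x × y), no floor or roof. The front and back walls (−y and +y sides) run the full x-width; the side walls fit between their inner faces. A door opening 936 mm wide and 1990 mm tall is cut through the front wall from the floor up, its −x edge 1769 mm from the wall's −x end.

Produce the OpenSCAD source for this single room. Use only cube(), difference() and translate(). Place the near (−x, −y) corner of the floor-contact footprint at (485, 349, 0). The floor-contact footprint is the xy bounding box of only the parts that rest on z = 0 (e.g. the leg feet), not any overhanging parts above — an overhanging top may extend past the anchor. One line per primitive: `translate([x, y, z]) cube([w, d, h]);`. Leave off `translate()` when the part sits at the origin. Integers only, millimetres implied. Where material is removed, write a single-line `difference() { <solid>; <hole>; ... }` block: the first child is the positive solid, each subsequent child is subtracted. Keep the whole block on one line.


difference() { translate([485, 349, 0]) cube([4290, 220, 2490]); translate([2254, 349, 0]) cube([936, 220, 1990]); }
translate([485, 5699, 0]) cube([4290, 220, 2490]);
translate([485, 569, 0]) cube([220, 5130, 2490]);
translate([4555, 569, 0]) cube([220, 5130, 2490]);


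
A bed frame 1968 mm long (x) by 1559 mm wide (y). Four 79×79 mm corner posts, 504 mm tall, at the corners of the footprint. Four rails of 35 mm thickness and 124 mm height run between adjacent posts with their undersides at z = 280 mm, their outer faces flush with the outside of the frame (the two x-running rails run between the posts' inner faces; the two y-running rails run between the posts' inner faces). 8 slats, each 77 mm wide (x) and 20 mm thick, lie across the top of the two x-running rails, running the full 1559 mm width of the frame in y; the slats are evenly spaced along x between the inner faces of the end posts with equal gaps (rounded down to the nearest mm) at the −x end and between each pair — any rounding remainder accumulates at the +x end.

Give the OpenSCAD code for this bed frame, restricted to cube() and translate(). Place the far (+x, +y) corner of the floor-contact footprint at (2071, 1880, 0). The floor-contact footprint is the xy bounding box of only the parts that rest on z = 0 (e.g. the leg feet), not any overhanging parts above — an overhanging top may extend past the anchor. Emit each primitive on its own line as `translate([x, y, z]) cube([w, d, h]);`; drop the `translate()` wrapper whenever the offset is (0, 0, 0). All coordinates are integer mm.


translate([103, 321, 0]) cube([79, 79, 504]);
translate([103, 1801, 0]) cube([79, 79, 504]);
translate([1992, 321, 0]) cube([79, 79, 504]);
translate([1992, 1801, 0]) cube([79, 79, 504]);
translate([182, 321, 280]) cube([1810, 35, 124]);
translate([182, 1845, 280]) cube([1810, 35, 124]);
translate([103, 400, 280]) cube([35, 1401, 124]);
translate([2036, 400, 280]) cube([35, 1401, 124]);
translate([314, 321, 404]) cube([77, 1559, 20]);
translate([523, 321, 404]) cube([77, 1559, 20]);
translate([732, 321, 404]) cube([77, 1559, 20]);
translate([941, 321, 404]) cube([77, 1559, 20]);
translate([1150, 321, 404]) cube([77, 1559, 20]);
translate([1359, 321, 404]) cube([77, 1559, 20]);
translate([1568, 321, 404]) cube([77, 1559, 20]);
translate([1777, 321, 404]) cube([77, 1559, 20]);


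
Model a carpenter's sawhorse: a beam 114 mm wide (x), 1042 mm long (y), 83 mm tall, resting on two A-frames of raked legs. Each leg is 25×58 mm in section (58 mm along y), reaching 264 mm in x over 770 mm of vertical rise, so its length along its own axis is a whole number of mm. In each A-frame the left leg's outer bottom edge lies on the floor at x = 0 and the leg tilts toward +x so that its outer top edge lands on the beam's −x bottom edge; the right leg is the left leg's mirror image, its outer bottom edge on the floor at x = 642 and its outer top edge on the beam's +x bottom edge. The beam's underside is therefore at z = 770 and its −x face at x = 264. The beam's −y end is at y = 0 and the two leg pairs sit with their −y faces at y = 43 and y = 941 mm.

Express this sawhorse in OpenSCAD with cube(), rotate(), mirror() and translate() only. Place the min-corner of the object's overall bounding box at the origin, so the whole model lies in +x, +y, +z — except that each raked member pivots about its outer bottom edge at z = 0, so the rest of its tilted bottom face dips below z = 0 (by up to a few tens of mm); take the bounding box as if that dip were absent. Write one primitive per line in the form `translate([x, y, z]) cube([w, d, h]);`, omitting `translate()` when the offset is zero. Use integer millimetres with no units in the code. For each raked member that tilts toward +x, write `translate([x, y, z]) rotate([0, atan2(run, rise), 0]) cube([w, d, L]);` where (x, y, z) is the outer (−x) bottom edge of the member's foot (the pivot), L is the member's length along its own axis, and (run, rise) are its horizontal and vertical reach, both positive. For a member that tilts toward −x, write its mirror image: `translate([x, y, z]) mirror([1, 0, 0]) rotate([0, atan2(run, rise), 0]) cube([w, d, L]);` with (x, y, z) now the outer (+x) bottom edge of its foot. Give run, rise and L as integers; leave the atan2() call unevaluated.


translate([264, 0, 770]) cube([114, 1042, 83]);
translate([0, 43, 0]) rotate([0, atan2(264, 770), 0]) cube([25, 58, 814]);
translate([642, 43, 0]) mirror([1, 0, 0]) rotate([0, atan2(264, 770), 0]) cube([25, 58, 814]);
translate([0, 941, 0]) rotate([0, atan2(264, 770), 0]) cube([25, 58, 814]);
translate([642, 941, 0]) mirror([1, 0, 0]) rotate([0, atan2(264, 770), 0]) cube([25, 58, 814]);


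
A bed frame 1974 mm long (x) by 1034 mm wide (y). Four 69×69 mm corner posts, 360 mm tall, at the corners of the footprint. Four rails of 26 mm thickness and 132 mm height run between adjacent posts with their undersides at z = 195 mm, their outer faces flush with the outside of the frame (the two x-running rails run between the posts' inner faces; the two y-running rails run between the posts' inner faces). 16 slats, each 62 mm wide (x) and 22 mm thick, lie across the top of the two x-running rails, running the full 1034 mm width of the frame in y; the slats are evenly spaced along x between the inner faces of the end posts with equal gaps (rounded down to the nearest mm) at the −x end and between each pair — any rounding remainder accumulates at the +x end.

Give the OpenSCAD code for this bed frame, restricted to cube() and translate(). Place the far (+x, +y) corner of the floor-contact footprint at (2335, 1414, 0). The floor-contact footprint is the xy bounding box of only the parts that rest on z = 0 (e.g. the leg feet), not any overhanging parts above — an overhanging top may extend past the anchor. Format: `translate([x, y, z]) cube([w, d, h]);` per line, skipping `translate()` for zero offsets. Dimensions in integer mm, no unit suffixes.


// slat z = rail_z + rail_h = 195 + 132 = 327
// slat gap = ⌊(1836 − 16·62) / 17⌋ = 49
translate([361, 380, 0]) cube([69, 69, 360]);
translate([361, 1345, 0]) cube([69, 69, 360]);
translate([2266, 380, 0]) cube([69, 69, 360]);
translate([2266, 1345, 0]) cube([69, 69, 360]);
translate([430, 380, 195]) cube([1836, 26, 132]);
translate([430, 1388, 195]) cube([1836, 26, 132]);
translate([361, 449, 195]) cube([26, 896, 132]);
translate([2309, 449, 195]) cube([26, 896, 132]);
translate([479, 380, 327]) cube([62, 1034, 22]);
translate([590, 380, 327]) cube([62, 1034, 22]);
translate([701, 380, 327]) cube([62, 1034, 22]);
translate([812, 380, 327]) cube([62, 1034, 22]);
translate([923, 380, 327]) cube([62, 1034, 22]);
translate([1034, 380, 327]) cube([62, 1034, 22]);
translate([1145, 380, 327]) cube([62, 1034, 22]);
translate([1256, 380, 327]) cube([62, 1034, 22]);
translate([1367, 380, 327]) cube([62, 1034, 22]);
translate([1478, 380, 327]) cube([62, 1034, 22]);
translate([1589, 380, 327]) cube([62, 1034, 22]);
translate([1700, 380, 327]) cube([62, 1034, 22]);
translate([1811, 380, 327]) cube([62, 1034, 22]);
translate([1922, 380, 327]) cube([62, 1034, 22]);
translate([2033, 380, 327]) cube([62, 1034, 22]);
translate([2144, 380, 327]) cube([62, 1034, 22]);


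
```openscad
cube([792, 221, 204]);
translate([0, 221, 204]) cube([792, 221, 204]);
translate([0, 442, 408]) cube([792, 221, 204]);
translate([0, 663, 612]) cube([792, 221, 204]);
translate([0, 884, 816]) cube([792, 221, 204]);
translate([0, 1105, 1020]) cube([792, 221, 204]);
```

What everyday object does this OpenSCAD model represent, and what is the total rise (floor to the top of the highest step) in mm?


A staircase. The total rise is 1224 mm.

6 identical blocks, each offset up and back from the previous — a staircase. Each step is 204 mm tall and there are 6 of them, so the total rise is 6 × 204 = 1224 mm.


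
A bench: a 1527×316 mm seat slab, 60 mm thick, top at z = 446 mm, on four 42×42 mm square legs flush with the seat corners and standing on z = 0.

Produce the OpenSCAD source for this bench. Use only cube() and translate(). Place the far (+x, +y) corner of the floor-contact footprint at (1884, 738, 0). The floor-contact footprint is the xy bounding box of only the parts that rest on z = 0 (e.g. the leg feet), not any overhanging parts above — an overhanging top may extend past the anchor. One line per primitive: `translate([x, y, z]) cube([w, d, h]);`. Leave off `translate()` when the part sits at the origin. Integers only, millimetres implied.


translate([357, 422, 386]) cube([1527, 316, 60]);
translate([357, 422, 0]) cube([42, 42, 386]);
translate([357, 696, 0]) cube([42, 42, 386]);
translate([1842, 422, 0]) cube([42, 42, 386]);
translate([1842, 696, 0]) cube([42, 42, 386]);


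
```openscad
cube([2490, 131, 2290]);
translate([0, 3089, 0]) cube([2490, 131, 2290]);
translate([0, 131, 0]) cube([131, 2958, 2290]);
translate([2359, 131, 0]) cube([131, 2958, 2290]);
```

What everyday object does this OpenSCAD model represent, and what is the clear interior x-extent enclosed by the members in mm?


A house (or room) frame. The interior width is 2228 mm.

Four 2290 mm walls enclosing a rectangle with no floor or roof — a room or house frame. Outside width is 2490 mm and wall thickness is 131 mm, so the interior width is 2490 − 2 × 131 = 2228 mm.


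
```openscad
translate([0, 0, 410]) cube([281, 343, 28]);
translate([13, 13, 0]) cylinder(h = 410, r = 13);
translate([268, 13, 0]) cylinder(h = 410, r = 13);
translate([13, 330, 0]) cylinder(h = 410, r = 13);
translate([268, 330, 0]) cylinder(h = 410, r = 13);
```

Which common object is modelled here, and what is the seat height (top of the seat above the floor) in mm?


A stool. The seat height is 438 mm.

A 281×343×28 slab at z = 410 on four corner cylinders — a stool. The seat top is 410 + 28 = 438 mm.


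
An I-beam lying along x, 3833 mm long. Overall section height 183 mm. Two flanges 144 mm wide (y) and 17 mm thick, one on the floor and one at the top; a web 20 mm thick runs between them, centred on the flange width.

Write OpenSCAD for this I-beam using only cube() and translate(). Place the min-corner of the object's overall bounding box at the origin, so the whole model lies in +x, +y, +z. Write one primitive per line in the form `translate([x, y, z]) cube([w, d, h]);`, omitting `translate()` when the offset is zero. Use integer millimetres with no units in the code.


cube([3833, 144, 17]);
translate([0, 62, 17]) cube([3833, 20, 149]);
translate([0, 0, 166]) cube([3833, 144, 17]);


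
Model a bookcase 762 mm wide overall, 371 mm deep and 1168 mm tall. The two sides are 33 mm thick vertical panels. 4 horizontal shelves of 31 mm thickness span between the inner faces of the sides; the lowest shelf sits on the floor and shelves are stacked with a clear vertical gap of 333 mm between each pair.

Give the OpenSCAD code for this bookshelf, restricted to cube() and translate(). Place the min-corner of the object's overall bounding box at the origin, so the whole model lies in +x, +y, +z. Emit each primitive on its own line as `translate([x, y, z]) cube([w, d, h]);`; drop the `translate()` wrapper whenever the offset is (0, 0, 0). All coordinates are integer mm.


cube([33, 371, 1168]);
translate([729, 0, 0]) cube([33, 371, 1168]);
translate([33, 0, 0]) cube([696, 371, 31]);
translate([33, 0, 364]) cube([696, 371, 31]);
translate([33, 0, 728]) cube([696, 371, 31]);
translate([33, 0, 1092]) cube([696, 371, 31]);


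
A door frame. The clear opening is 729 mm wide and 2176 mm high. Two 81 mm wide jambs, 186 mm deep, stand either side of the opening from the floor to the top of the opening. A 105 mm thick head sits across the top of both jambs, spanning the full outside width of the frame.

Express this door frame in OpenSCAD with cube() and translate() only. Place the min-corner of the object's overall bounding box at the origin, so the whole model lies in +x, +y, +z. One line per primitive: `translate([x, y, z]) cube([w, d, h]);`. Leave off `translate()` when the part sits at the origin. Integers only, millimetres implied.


cube([81, 186, 2176]);
translate([810, 0, 0]) cube([81, 186, 2176]);
translate([0, 0, 2176]) cube([891, 186, 105]);


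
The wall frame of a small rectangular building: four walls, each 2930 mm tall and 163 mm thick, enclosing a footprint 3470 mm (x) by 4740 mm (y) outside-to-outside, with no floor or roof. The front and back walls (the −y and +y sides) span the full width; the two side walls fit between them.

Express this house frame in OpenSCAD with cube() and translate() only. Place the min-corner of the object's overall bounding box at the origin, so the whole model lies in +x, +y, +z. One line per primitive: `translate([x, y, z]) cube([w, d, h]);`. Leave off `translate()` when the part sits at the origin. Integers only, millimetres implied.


cube([3470, 163, 2930]);
translate([0, 4577, 0]) cube([3470, 163, 2930]);
translate([0, 163, 0]) cube([163, 4414, 2930]);
translate([3307, 163, 0]) cube([163, 4414, 2930]);


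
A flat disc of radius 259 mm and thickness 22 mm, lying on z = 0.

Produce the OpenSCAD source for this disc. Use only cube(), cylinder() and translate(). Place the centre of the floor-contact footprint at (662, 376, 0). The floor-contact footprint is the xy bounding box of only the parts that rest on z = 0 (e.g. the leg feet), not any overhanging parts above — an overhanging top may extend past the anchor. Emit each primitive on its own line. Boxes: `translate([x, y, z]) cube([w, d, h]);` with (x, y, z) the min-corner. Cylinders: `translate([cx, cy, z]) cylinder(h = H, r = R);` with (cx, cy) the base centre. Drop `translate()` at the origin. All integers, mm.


translate([662, 376, 0]) cylinder(h = 22, r = 259);


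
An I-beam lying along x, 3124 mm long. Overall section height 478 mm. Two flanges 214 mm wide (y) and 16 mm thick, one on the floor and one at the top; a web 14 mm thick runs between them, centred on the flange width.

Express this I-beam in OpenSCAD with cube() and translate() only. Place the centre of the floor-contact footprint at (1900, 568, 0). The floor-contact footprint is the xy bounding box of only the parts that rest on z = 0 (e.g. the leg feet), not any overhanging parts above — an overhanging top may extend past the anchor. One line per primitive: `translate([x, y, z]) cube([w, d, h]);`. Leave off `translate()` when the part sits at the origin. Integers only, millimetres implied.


translate([338, 461, 0]) cube([3124, 214, 16]);
translate([338, 561, 16]) cube([3124, 14, 446]);
translate([338, 461, 462]) cube([3124, 214, 16]);


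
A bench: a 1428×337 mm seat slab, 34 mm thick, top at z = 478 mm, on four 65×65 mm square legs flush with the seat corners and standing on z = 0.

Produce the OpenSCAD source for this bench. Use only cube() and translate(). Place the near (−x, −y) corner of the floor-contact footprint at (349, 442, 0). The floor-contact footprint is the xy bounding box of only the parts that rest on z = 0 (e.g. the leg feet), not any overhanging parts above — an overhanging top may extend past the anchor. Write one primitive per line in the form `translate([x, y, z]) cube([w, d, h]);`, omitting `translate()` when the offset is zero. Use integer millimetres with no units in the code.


// leg_h = 478 − 34 = 444
translate([349, 442, 444]) cube([1428, 337, 34]);
translate([349, 442, 0]) cube([65, 65, 444]);
translate([349, 714, 0]) cube([65, 65, 444]);
translate([1712, 442, 0]) cube([65, 65, 444]);
translate([1712, 714, 0]) cube([65, 65, 444]);


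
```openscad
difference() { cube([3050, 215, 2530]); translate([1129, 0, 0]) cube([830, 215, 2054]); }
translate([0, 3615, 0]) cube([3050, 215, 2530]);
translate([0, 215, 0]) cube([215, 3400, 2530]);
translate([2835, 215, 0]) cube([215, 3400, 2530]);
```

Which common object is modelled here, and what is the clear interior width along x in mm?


A single room. The interior width is 2620 mm.

Four walls enclosing a rectangle with a door in the front wall — a room. Outside width 3050 minus two 215 mm walls gives 2620 mm.


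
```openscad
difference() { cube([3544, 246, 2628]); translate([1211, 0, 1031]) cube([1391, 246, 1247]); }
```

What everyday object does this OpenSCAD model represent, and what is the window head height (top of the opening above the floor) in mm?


A wall with a window opening. The window head height is 2278 mm.

A wall with a rectangular opening subtracted — a window. Sill at z = 1031, opening 1247 mm tall, so the head is at 1031 + 1247 = 2278 mm.


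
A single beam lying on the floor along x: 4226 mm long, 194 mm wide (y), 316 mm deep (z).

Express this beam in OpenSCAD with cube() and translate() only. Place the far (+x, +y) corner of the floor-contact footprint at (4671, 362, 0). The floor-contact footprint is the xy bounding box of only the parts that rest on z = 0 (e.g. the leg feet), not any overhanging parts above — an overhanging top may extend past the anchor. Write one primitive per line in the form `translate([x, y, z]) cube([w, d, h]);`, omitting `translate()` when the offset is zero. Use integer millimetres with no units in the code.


translate([445, 168, 0]) cube([4226, 194, 316]);


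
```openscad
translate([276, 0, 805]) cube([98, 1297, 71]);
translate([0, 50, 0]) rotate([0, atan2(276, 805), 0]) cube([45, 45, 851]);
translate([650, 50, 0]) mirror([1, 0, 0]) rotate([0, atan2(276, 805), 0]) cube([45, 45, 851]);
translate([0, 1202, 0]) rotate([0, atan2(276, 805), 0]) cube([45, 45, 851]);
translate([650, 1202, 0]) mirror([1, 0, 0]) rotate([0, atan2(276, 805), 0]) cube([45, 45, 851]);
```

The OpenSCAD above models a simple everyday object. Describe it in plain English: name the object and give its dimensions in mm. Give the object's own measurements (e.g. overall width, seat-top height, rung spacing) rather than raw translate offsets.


A sawhorse. A 98×1297×71 mm beam (x, y, z) sits on two A-frame leg pairs. Each pair is two raked legs of 45×45 mm section (45 mm along y) splaying symmetrically in x. Each leg rises 805 mm vertically over 276 mm of horizontal reach and is 851 mm long along its own axis. Every leg's outer bottom edge rests on the floor and its outer top edge meets a bottom edge of the beam — the left legs (tilting toward +x) meet the beam's −x bottom edge, the right legs (their mirror images, tilting toward −x) meet its +x bottom edge — so the leg tops tuck under the beam, the beam's underside is 805 mm above the floor, and the feet are 650 mm apart outside-to-outside with the beam centred between them. The two leg pairs are set in 50 mm from either end of the beam.


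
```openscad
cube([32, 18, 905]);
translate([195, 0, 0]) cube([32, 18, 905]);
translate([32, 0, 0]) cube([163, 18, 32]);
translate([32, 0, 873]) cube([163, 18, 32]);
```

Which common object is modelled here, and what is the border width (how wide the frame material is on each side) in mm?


A picture frame. The border width is 32 mm.

Four thin pieces enclosing a rectangular opening — a picture frame. The two full-height stiles are 905 mm tall; the top rail sits at z = 873 and is 32 mm tall, so the border above the opening is 905 − 873 = 32 mm, matching the stile x-width.


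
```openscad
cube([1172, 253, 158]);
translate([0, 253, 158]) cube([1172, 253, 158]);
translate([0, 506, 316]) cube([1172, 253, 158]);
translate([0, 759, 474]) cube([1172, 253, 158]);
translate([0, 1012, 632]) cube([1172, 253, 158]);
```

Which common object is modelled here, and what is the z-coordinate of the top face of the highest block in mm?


A staircase. The total rise is 790 mm.

5 identical blocks, each offset up and back from the previous — a staircase. Each step is 158 mm tall and there are 5 of them, so the total rise is 5 × 158 = 790 mm.


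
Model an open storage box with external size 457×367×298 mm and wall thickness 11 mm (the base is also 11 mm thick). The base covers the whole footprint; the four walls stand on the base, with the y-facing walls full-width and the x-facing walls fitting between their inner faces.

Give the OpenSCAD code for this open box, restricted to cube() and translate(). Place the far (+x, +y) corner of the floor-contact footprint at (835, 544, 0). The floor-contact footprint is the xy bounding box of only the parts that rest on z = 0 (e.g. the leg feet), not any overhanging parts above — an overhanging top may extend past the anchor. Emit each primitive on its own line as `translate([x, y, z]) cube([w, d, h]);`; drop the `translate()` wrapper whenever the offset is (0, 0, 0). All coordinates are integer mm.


translate([378, 177, 0]) cube([457, 367, 11]);
translate([378, 177, 11]) cube([457, 11, 287]);
translate([378, 533, 11]) cube([457, 11, 287]);
translate([378, 188, 11]) cube([11, 345, 287]);
translate([824, 188, 11]) cube([11, 345, 287]);


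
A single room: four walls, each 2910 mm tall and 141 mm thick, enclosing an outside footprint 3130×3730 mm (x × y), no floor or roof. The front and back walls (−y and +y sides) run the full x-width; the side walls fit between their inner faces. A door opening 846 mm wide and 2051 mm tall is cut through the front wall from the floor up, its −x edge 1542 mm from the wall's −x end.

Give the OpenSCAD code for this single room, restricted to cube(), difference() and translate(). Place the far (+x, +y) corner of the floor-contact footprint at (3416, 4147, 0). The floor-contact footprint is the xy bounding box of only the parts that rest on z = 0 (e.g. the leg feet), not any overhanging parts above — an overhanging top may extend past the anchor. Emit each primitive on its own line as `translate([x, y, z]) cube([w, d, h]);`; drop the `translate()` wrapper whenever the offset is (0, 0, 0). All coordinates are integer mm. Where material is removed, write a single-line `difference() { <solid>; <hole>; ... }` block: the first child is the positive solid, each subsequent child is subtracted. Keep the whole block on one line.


difference() { translate([286, 417, 0]) cube([3130, 141, 2910]); translate([1828, 417, 0]) cube([846, 141, 2051]); }
translate([286, 4006, 0]) cube([3130, 141, 2910]);
translate([286, 558, 0]) cube([141, 3448, 2910]);
translate([3275, 558, 0]) cube([141, 3448, 2910]);


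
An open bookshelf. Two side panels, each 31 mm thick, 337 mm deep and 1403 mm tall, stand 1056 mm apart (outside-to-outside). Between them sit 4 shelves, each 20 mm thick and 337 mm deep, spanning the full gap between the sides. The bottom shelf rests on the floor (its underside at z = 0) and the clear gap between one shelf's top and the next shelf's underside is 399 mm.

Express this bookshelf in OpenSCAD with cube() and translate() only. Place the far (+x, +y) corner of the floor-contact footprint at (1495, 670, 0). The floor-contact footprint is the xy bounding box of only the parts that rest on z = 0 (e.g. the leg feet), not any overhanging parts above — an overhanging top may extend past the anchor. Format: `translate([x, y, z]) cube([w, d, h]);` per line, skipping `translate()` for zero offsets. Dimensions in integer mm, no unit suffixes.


translate([439, 333, 0]) cube([31, 337, 1403]);
translate([1464, 333, 0]) cube([31, 337, 1403]);
translate([470, 333, 0]) cube([994, 337, 20]);
translate([470, 333, 419]) cube([994, 337, 20]);
translate([470, 333, 838]) cube([994, 337, 20]);
translate([470, 333, 1257]) cube([994, 337, 20]);


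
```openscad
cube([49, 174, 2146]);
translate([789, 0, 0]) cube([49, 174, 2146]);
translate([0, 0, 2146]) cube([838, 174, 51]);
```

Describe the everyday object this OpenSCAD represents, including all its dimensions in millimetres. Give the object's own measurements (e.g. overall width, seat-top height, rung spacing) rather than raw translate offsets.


A door frame. The clear opening is 740 mm wide and 2146 mm high. Two 49 mm wide jambs, 174 mm deep, stand either side of the opening from the floor to the top of the opening. A 51 mm thick head sits across the top of both jambs, spanning the full outside width of the frame.


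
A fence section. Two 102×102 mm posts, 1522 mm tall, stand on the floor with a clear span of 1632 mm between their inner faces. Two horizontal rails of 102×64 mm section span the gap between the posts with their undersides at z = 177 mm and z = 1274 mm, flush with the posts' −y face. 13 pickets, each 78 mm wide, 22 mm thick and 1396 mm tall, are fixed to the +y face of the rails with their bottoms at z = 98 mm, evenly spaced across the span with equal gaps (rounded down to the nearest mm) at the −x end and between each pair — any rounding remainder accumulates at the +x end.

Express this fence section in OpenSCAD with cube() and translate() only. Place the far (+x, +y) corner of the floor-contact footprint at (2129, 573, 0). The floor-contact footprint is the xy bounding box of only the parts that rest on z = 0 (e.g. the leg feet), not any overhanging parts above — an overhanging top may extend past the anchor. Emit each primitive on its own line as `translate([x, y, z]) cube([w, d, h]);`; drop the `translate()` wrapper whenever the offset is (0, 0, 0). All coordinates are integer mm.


translate([293, 471, 0]) cube([102, 102, 1522]);
translate([2027, 471, 0]) cube([102, 102, 1522]);
translate([395, 471, 177]) cube([1632, 102, 64]);
translate([395, 471, 1274]) cube([1632, 102, 64]);
translate([439, 573, 98]) cube([78, 22, 1396]);
translate([561, 573, 98]) cube([78, 22, 1396]);
translate([683, 573, 98]) cube([78, 22, 1396]);
translate([805, 573, 98]) cube([78, 22, 1396]);
translate([927, 573, 98]) cube([78, 22, 1396]);
translate([1049, 573, 98]) cube([78, 22, 1396]);
translate([1171, 573, 98]) cube([78, 22, 1396]);
translate([1293, 573, 98]) cube([78, 22, 1396]);
translate([1415, 573, 98]) cube([78, 22, 1396]);
translate([1537, 573, 98]) cube([78, 22, 1396]);
translate([1659, 573, 98]) cube([78, 22, 1396]);
translate([1781, 573, 98]) cube([78, 22, 1396]);
translate([1903, 573, 98]) cube([78, 22, 1396]);
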